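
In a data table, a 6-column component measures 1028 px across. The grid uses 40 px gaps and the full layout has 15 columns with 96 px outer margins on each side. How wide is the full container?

Subtracting 5 gaps of 40 leaves 828 for 6 columns, so c = 138 px.
Total width: 2·96 + 15·138 + 14·40 = 2822 px.

2822 px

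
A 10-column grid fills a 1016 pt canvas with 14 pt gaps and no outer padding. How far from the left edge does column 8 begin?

10 columns + 9 gaps: 10c + 9·14 = 1016.
10c = 1016 − 126 = 890, so c = 89 pt.
Each column+gutter stride is 103 pt; with no margin, 7 of them is 721 pt.

721 pt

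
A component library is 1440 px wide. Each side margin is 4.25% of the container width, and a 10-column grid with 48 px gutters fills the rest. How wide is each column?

88.56 px

Margins: 4.25% × 1440 = 61.2 px each, so content = 1440 − 122.4 = 1317.6 px.
Subtracting 9 gutters of 48 leaves 885.6 for 10 columns, so c = 88.56 px.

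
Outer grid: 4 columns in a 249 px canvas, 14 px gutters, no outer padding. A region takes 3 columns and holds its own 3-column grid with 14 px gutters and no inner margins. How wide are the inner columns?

4 columns + 3 gutters: 4c + 3·14 = 249.
4c = 249 − 42 = 207, so c = 51.75 px.
3 columns plus 2 gutters: 155.25 + 28 = 183.25 px.
183.25 − 2·14 = 155.25; ÷3 gives d = 51.75 px.

51.75 px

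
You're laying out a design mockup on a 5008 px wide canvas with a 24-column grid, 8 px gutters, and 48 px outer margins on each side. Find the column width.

Inside the margins: 5008 − 96 = 4912 px.
24c + 23·8 = 4912 → 24c = 4728 → c = 197 px.

197 px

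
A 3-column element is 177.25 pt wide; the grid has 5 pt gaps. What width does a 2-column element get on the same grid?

3c + 2·5 = 177.25 → 3c = 167.25 → c = 55.75 pt.
Span of 2: 2·55.75 + 1·5 = 111.5 + 5 = 116.5 pt.

116.5 pt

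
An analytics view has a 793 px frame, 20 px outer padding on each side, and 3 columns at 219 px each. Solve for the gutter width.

48 px

Take off 40 px of margins, leaving 753 px.
Columns use 657 px, leaving 96 px across 2 gutters = 48 px each.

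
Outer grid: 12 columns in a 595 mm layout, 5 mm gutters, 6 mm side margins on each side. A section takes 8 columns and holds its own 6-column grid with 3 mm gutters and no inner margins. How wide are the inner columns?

Inside the margins: 595 − 12 = 583 mm.
12 columns + 11 gutters: 12c + 11·5 = 583.
12c = 583 − 55 = 528, so c = 44 mm.
8 columns plus 7 gutters: 352 + 35 = 387 mm.
387 − 5·3 = 372; ÷6 gives d = 62 mm.

62 mm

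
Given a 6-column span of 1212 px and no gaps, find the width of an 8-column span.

1616 px

With no gaps, each column is 1212/6 = 202 px.
8-column span = 8·202 = 1616 px.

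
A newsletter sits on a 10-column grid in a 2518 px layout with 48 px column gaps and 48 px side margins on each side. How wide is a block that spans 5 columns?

Take off 96 px of margins, leaving 2422 px.
Subtracting 9 column gaps of 48 leaves 1990 for 10 columns, so c = 199 px.
5-column span = 5·199 + 4·48 = 1187 px.

1187 px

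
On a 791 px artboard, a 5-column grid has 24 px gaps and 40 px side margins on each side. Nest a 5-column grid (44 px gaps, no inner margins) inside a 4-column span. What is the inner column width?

Take off 80 px of margins, leaving 711 px.
711 − 4·24 = 615; ÷5 gives c = 123 px.
4 columns plus 3 gaps: 492 + 72 = 564 px.
5d + 4·44 = 564 → 5d = 388 → d = 77.6 px.

77.6 px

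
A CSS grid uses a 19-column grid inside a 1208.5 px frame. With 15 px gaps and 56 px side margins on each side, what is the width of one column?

43.5 px

Subtract both margins: 1208.5 − 2·56 = 1096.5 px.
19 columns + 18 gaps: 19c + 18·15 = 1096.5.
19c = 1096.5 − 270 = 826.5, so c = 43.5 px.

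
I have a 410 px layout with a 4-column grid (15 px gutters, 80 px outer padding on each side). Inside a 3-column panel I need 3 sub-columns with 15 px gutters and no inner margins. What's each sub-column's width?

51.25 px

Subtract both margins: 410 − 2·80 = 250 px.
4 columns + 3 gutters: 4c + 3·15 = 250.
4c = 250 − 45 = 205, so c = 51.25 px.
3-column span = 3·51.25 + 2·15 = 183.75 px.
183.75 − 2·15 = 153.75; ÷3 gives d = 51.25 px.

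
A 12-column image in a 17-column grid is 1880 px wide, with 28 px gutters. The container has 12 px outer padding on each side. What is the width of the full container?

12c + 11·28 = 1880 → 12c = 1572 → c = 131 px.
Adding margins, columns and gutters: 24 + 2227 + 448 = 2699 px.

2699 px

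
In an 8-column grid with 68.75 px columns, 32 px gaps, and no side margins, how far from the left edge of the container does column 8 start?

705.25 px

Each column+gutter stride is 100.75 px; with no margin, 7 of them is 705.25 px.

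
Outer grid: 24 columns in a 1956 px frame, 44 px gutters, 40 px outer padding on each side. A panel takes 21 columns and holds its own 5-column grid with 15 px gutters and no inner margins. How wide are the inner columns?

Inside the margins: 1956 − 80 = 1876 px.
Subtracting 23 gutters of 44 leaves 864 for 24 columns, so c = 36 px.
Span of 21: 21·36 + 20·44 = 756 + 880 = 1636 px.
1636 − 4·15 = 1576; ÷5 gives d = 315.2 px.

315.2 px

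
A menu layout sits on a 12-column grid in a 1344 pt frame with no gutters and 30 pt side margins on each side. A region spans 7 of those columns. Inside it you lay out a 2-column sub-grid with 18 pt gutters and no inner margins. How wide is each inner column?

Outer content = 1344 − 2·30 = 1284 pt.
With no gutters, each column is 1284/12 = 107 pt.
With no gutters, 7 columns span 7·107 = 749 pt.
749 − 1·18 = 731; ÷2 gives d = 365.5 pt.

365.5 pt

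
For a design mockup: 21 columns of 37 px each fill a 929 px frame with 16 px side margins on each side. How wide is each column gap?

Content width = 929 − 2·16 = 897 px.
Columns use 777 px, leaving 120 px across 20 column gaps = 6 px each.

6 px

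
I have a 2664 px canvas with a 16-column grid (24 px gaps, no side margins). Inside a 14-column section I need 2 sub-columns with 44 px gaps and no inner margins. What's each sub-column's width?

16c + 15·24 = 2664 → 16c = 2304 → c = 144 px.
14-column span = 14·144 + 13·24 = 2328 px.
2d + 1·44 = 2328 → 2d = 2284 → d = 1142 px.

1142 px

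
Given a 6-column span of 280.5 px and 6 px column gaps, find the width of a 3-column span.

137.25 px

6 columns + 5 column gaps: 6c + 5·6 = 280.5.
6c = 280.5 − 30 = 250.5, so c = 41.75 px.
Span of 3: 3·41.75 + 2·6 = 125.25 + 12 = 137.25 px.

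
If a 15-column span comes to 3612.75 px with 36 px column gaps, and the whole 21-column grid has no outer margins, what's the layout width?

5072.25 px

15 columns + 14 column gaps: 15c + 14·36 = 3612.75.
15c = 3612.75 − 504 = 3108.75, so c = 207.25 px.
Total width: 21·207.25 + 20·36 = 5072.25 px.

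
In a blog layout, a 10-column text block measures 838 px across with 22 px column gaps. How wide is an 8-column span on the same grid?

666 px

Subtracting 9 column gaps of 22 leaves 640 for 10 columns, so c = 64 px.
8-column span = 8·64 + 7·22 = 666 px.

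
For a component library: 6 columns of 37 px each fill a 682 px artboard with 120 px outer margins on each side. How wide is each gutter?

44 px

Content width = 682 − 2·120 = 442 px.
6 columns take 6·37 = 222 px; remaining 220 splits into 5 gutters.
g = 220 / 5 = 44 px.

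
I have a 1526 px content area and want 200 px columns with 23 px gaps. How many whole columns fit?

6 columns

Each extra column adds 200 + 23 = 223 px.
(1526 + 23) / 223 = 6.95, so 6 columns fit.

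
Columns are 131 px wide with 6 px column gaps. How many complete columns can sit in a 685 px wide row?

k columns need k·131 + (k−1)·6 = k·137 − 6.
k·137 − 6 ≤ 685 → k ≤ 691 / 137 ≈ 5.04, so k = 5.

5 columns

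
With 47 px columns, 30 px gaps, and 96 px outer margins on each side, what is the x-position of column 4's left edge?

327 px

Column 4 starts at margin + 3·(column + gutter) = 96 + 3·77 = 327 px.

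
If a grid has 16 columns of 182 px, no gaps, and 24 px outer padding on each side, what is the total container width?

2960 px

Total width: 2·24 + 16·182 = 2960 px.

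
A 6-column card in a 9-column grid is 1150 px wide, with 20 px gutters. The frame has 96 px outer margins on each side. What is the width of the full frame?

6 columns + 5 gutters: 6c + 5·20 = 1150.
6c = 1150 − 100 = 1050, so c = 175 px.
Total width: 2·96 + 9·175 + 8·20 = 1927 px.

1927 px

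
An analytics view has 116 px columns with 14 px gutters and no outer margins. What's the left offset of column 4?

390 px

No margin, so column 4 starts at 3·(column + gutter) = 3·130 = 390 px.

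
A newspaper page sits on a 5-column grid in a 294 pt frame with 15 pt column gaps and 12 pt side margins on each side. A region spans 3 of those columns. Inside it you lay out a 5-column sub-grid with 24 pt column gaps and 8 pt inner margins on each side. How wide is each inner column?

Inside the margins: 294 − 24 = 270 pt.
5c + 4·15 = 270 → 5c = 210 → c = 42 pt.
Span of 3: 3·42 + 2·15 = 126 + 30 = 156 pt.
Inner content = 156 − 2·8 = 140 pt.
5 columns + 4 column gaps: 5d + 4·24 = 140.
5d = 140 − 96 = 44, so d = 8.8 pt.

8.8 pt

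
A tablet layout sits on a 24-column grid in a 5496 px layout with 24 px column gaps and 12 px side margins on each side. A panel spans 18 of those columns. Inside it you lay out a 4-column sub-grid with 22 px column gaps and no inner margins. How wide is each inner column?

1008 px

Inside the margins: 5496 − 24 = 5472 px.
24 columns + 23 column gaps: 24c + 23·24 = 5472.
24c = 5472 − 552 = 4920, so c = 205 px.
18 columns plus 17 column gaps: 3690 + 408 = 4098 px.
Subtracting 3 column gaps of 22 leaves 4032 for 4 columns, so d = 1008 px.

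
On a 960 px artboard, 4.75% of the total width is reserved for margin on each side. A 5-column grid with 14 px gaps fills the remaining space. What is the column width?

Margins: 4.75% × 960 = 45.6 px each, so content = 960 − 91.2 = 868.8 px.
5 columns + 4 gaps: 5c + 4·14 = 868.8.
5c = 868.8 − 56 = 812.8, so c = 162.56 px.

162.56 px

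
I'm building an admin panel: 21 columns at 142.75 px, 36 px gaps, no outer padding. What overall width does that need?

3717.75 px

Layout = 21·142.75 + 20·36 = 2997.75 + 720 = 3717.75 px.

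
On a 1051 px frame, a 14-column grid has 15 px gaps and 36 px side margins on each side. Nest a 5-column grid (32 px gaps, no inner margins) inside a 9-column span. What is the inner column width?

Inside the margins: 1051 − 72 = 979 px.
979 − 13·15 = 784; ÷14 gives c = 56 px.
9 columns plus 8 gaps: 504 + 120 = 624 px.
5 columns + 4 gaps: 5d + 4·32 = 624.
5d = 624 − 128 = 496, so d = 99.2 px.

99.2 px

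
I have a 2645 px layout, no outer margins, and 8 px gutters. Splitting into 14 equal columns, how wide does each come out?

181.5 px

14 columns + 13 gutters: 14c + 13·8 = 2645.
14c = 2645 − 104 = 2541, so c = 181.5 px.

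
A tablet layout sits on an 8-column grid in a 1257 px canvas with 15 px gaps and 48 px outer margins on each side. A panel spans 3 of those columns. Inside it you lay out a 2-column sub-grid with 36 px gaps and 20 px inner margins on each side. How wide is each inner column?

Take off 96 px of margins, leaving 1161 px.
1161 − 7·15 = 1056; ÷8 gives c = 132 px.
3 columns plus 2 gaps: 396 + 30 = 426 px.
Inner content = 426 − 2·20 = 386 px.
2 columns + 1 gap: 2d + 1·36 = 386.
2d = 386 − 36 = 350, so d = 175 px.

175 px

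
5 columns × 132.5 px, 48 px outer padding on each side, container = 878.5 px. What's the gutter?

Content width = 878.5 − 2·48 = 782.5 px.
5 columns take 5·132.5 = 662.5 px; remaining 120 splits into 4 gutters.
g = 120 / 4 = 30 px.

30 px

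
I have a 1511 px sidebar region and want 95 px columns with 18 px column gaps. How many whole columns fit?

13 columns

13 columns: 13·95 + 12·18 = 1451 px ≤ 1511.
14 columns: 1564 px > 1511. So 13.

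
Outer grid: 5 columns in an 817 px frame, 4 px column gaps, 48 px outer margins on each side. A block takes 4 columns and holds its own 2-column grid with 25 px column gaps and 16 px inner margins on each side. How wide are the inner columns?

259.5 px

Inside the margins: 817 − 96 = 721 px.
721 − 4·4 = 705; ÷5 gives c = 141 px.
4 columns plus 3 column gaps: 564 + 12 = 576 px.
Inner content = 576 − 2·16 = 544 px.
2 columns + 1 column gap: 2d + 1·25 = 544.
2d = 544 − 25 = 519, so d = 259.5 px.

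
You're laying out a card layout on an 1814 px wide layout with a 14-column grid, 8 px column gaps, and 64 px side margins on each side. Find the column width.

113 px

Subtract both margins: 1814 − 2·64 = 1686 px.
14c + 13·8 = 1686 → 14c = 1582 → c = 113 px.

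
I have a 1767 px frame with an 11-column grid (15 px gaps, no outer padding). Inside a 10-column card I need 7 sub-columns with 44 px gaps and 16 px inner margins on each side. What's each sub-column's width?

187 px

11 columns + 10 gaps: 11c + 10·15 = 1767.
11c = 1767 − 150 = 1617, so c = 147 px.
Span of 10: 10·147 + 9·15 = 1470 + 135 = 1605 px.
Inner content = 1605 − 2·16 = 1573 px.
7d + 6·44 = 1573 → 7d = 1309 → d = 187 px.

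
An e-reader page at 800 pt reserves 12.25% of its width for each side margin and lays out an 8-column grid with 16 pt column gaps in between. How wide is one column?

Each margin = 12.25% of 800 = 98 pt; content = 800 − 2·98 = 604 pt.
8 columns + 7 column gaps: 8c + 7·16 = 604.
8c = 604 − 112 = 492, so c = 61.5 pt.

61.5 pt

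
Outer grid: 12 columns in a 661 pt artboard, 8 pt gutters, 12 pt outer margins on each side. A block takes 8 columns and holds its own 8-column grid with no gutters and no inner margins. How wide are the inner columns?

52.75 pt

Take off 24 pt of margins, leaving 637 pt.
637 − 11·8 = 549; ÷12 gives c = 45.75 pt.
8 columns plus 7 gutters: 366 + 56 = 422 pt.
With no gutters, each column is 422/8 = 52.75 pt.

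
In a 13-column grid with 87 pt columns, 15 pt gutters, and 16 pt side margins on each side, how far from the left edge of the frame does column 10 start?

Each column+gutter stride is 102 pt; 9 of them past the 16 pt margin is 16 + 918 = 934 pt.

934 pt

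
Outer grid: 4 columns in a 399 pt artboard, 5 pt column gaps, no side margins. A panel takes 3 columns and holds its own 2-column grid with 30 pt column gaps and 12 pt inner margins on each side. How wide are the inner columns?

122 pt

399 − 3·5 = 384; ÷4 gives c = 96 pt.
3 columns plus 2 column gaps: 288 + 10 = 298 pt.
Inner content = 298 − 2·12 = 274 pt.
2 columns + 1 column gap: 2d + 1·30 = 274.
2d = 274 − 30 = 244, so d = 122 pt.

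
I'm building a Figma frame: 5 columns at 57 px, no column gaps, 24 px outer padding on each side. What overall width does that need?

333 px

Summing: 48 + 285 = 333 px.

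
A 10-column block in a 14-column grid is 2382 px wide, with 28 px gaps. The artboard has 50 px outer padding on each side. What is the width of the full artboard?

10c + 9·28 = 2382 → 10c = 2130 → c = 213 px.
Artboard = 2·50 + 14·213 + 13·28 = 100 + 2982 + 364 = 3446 px.

3446 px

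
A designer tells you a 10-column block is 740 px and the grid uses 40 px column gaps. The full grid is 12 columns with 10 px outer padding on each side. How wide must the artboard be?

916 px

10c + 9·40 = 740 → 10c = 380 → c = 38 px.
Adding margins, columns and gutters: 20 + 456 + 440 = 916 px.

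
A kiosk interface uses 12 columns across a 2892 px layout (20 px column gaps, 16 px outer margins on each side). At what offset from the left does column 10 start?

Inside the margins: 2892 − 32 = 2860 px.
12 columns + 11 column gaps: 12c + 11·20 = 2860.
12c = 2860 − 220 = 2640, so c = 220 px.
Before column 10: the margin + 9 columns + 9 column gaps.
Offset = 16 + 9·(220 + 20) = 16 + 2160 = 2176 px.

2176 px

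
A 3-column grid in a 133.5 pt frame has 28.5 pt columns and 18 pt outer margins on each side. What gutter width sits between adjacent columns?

6 pt

Subtract both margins: 133.5 − 2·18 = 97.5 pt.
Columns use 85.5 pt, leaving 12 pt across 2 gutters = 6 pt each.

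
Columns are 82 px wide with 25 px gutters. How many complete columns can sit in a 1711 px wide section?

Each extra column adds 82 + 25 = 107 px.
(1711 + 25) / 107 = 16.22, so 16 columns fit.

16 columns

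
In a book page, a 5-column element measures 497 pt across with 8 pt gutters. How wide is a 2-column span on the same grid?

194 pt

Subtracting 4 gutters of 8 leaves 465 for 5 columns, so c = 93 pt.
Span of 2: 2·93 + 1·8 = 186 + 8 = 194 pt.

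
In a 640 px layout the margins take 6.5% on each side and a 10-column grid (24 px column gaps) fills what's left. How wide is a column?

34.08 px

Each margin = 6.5% of 640 = 41.6 px; content = 640 − 2·41.6 = 556.8 px.
10 columns + 9 column gaps: 10c + 9·24 = 556.8.
10c = 556.8 − 216 = 340.8, so c = 34.08 px.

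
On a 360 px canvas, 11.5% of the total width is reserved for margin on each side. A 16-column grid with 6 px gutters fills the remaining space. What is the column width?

Each margin = 11.5% of 360 = 41.4 px; content = 360 − 2·41.4 = 277.2 px.
16c + 15·6 = 277.2 → 16c = 187.2 → c = 11.7 px.

11.7 px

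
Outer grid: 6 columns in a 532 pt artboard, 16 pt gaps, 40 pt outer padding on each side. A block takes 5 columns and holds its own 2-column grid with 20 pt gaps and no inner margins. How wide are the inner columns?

177 pt

Take off 80 pt of margins, leaving 452 pt.
6c + 5·16 = 452 → 6c = 372 → c = 62 pt.
5-column span = 5·62 + 4·16 = 374 pt.
2d + 1·20 = 374 → 2d = 354 → d = 177 pt.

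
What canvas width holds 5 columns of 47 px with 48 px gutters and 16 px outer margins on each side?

Total width: 2·16 + 5·47 + 4·48 = 459 px.

459 px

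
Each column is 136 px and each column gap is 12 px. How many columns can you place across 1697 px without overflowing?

11 columns

Each extra column adds 136 + 12 = 148 px.
(1697 + 12) / 148 = 11.55, so 11 columns fit.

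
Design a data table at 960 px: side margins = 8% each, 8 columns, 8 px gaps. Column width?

93.8 px

960 × (1 − 2·8%) = 960 × 84% = 806.4 px for the columns.
Subtracting 7 gaps of 8 leaves 750.4 for 8 columns, so c = 93.8 px.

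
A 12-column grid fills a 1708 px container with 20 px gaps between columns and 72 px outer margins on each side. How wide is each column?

112 px

Content width = 1708 − 2·72 = 1564 px.
Subtracting 11 gaps of 20 leaves 1344 for 12 columns, so c = 112 px.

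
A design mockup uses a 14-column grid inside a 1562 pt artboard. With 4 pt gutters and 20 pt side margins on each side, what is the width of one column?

105 pt

Inside the margins: 1562 − 40 = 1522 pt.
1522 − 13·4 = 1470; ÷14 gives c = 105 pt.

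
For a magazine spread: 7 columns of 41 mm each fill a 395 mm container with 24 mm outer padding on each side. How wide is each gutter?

Content width = 395 − 2·24 = 347 mm.
Columns use 287 mm, leaving 60 mm across 6 gutters = 10 mm each.

10 mm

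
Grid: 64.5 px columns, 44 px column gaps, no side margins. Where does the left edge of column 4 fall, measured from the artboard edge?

325.5 px

Before column 4: 3 columns + 3 column gaps.
Offset = 3·(64.5 + 44) = 3·108.5 = 325.5 px.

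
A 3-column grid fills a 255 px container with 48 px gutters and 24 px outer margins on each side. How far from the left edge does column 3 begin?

Subtract both margins: 255 − 2·24 = 207 px.
3 columns + 2 gutters: 3c + 2·48 = 207.
3c = 207 − 96 = 111, so c = 37 px.
Before column 3: the margin + 2 columns + 2 gutters.
Offset = 24 + 2·(37 + 48) = 24 + 170 = 194 px.

194 px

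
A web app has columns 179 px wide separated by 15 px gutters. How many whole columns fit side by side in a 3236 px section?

16 columns

k columns need k·179 + (k−1)·15 = k·194 − 15.
k·194 − 15 ≤ 3236 → k ≤ 3251 / 194 ≈ 16.76, so k = 16.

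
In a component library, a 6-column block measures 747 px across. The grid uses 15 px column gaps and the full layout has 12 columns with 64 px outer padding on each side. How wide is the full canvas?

1637 px

747 − 5·15 = 672; ÷6 gives c = 112 px.
Adding margins, columns and gutters: 128 + 1344 + 165 = 1637 px.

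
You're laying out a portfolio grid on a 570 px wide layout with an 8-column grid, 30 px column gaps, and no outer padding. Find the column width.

570 − 7·30 = 360; ÷8 gives c = 45 px.

45 px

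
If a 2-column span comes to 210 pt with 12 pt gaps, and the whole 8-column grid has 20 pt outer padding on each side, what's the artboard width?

916 pt

2 columns + 1 gap: 2c + 1·12 = 210.
2c = 210 − 12 = 198, so c = 99 pt.
Total width: 2·20 + 8·99 + 7·12 = 916 pt.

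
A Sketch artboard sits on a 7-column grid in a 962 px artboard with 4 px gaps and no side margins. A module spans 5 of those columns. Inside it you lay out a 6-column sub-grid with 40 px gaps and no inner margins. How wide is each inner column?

81 px

Subtracting 6 gaps of 4 leaves 938 for 7 columns, so c = 134 px.
5-column span = 5·134 + 4·4 = 686 px.
6 columns + 5 gaps: 6d + 5·40 = 686.
6d = 686 − 200 = 486, so d = 81 px.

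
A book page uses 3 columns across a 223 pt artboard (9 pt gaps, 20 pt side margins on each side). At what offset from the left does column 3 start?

148 pt

Inside the margins: 223 − 40 = 183 pt.
3 columns + 2 gaps: 3c + 2·9 = 183.
3c = 183 − 18 = 165, so c = 55 pt.
Before column 3: the margin + 2 columns + 2 gaps.
Offset = 20 + 2·(55 + 9) = 20 + 128 = 148 pt.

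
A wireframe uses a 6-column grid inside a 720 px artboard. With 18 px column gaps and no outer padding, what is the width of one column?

6c + 5·18 = 720 → 6c = 630 → c = 105 px.

105 px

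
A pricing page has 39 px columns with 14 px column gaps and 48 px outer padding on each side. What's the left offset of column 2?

Each column+gutter stride is 53 px; 1 of them past the 48 px margin is 48 + 53 = 101 px.

101 px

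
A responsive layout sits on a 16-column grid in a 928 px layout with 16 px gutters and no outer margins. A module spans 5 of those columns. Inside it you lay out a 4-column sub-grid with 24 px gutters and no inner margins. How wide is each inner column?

16c + 15·16 = 928 → 16c = 688 → c = 43 px.
5 columns plus 4 gutters: 215 + 64 = 279 px.
4d + 3·24 = 279 → 4d = 207 → d = 51.75 px.

51.75 px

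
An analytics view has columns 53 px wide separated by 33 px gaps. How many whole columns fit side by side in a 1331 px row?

15 columns

Each extra column adds 53 + 33 = 86 px.
(1331 + 33) / 86 = 15.86, so 15 columns fit.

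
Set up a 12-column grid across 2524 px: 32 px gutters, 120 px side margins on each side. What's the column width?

Inside the margins: 2524 − 240 = 2284 px.
12c + 11·32 = 2284 → 12c = 1932 → c = 161 px.

161 px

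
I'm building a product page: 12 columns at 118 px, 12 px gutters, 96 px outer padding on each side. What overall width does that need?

1740 px

Adding margins, columns and gutters: 192 + 1416 + 132 = 1740 px.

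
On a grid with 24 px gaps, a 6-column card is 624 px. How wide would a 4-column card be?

408 px

624 − 5·24 = 504; ÷6 gives c = 84 px.
Span of 4: 4·84 + 3·24 = 336 + 72 = 408 px.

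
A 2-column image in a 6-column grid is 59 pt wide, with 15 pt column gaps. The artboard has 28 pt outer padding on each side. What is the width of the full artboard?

Subtracting 1 column gap of 15 leaves 44 for 2 columns, so c = 22 pt.
Artboard = 2·28 + 6·22 + 5·15 = 56 + 132 + 75 = 263 pt.

263 pt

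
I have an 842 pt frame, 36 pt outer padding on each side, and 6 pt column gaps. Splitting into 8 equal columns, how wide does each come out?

91 pt

Inside the margins: 842 − 72 = 770 pt.
770 − 7·6 = 728; ÷8 gives c = 91 pt.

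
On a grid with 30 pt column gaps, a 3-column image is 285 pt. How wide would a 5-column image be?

285 − 2·30 = 225; ÷3 gives c = 75 pt.
Span of 5: 5·75 + 4·30 = 375 + 120 = 495 pt.

495 pt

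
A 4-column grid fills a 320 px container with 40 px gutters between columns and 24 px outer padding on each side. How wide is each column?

Subtract both margins: 320 − 2·24 = 272 px.
Subtracting 3 gutters of 40 leaves 152 for 4 columns, so c = 38 px.

38 px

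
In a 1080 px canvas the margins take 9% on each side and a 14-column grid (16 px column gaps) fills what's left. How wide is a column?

48.4 px

Each margin = 9% of 1080 = 97.2 px; content = 1080 − 2·97.2 = 885.6 px.
885.6 − 13·16 = 677.6; ÷14 gives c = 48.4 px.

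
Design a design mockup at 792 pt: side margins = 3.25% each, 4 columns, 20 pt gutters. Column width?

170.13 pt

Each margin = 3.25% of 792 = 25.74 pt; content = 792 − 2·25.74 = 740.52 pt.
740.52 − 3·20 = 680.52; ÷4 gives c = 170.13 pt.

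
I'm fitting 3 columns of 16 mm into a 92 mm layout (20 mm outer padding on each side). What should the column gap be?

Content width = 92 − 2·20 = 52 mm.
Columns use 48 mm, leaving 4 mm across 2 column gaps = 2 mm each.

2 mm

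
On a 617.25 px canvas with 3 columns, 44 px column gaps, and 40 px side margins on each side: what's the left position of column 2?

Inside the margins: 617.25 − 80 = 537.25 px.
537.25 − 2·44 = 449.25; ÷3 gives c = 149.75 px.
Column 2 starts at margin + 1·(column + gutter) = 40 + 1·193.75 = 233.75 px.

233.75 px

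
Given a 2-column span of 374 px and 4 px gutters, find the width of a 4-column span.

752 px

2 columns + 1 gutter: 2c + 1·4 = 374.
2c = 374 − 4 = 370, so c = 185 px.
Span of 4: 4·185 + 3·4 = 740 + 12 = 752 px.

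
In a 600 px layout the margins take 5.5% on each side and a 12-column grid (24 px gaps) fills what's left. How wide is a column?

600 × (1 − 2·5.5%) = 600 × 89% = 534 px for the columns.
12c + 11·24 = 534 → 12c = 270 → c = 22.5 px.

22.5 px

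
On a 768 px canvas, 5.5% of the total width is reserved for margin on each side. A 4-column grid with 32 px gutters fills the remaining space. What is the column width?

146.88 px

Each margin = 5.5% of 768 = 42.24 px; content = 768 − 2·42.24 = 683.52 px.
4c + 3·32 = 683.52 → 4c = 587.52 → c = 146.88 px.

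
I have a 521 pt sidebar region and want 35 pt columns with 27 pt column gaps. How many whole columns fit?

8 columns

8 columns: 8·35 + 7·27 = 469 pt ≤ 521.
9 columns: 531 pt > 521. So 8.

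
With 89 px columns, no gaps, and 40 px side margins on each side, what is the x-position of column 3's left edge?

Column 3 starts at margin + 2·(column + gutter) = 40 + 2·89 = 218 px.

218 px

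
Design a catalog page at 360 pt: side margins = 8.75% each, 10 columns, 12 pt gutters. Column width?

360 × (1 − 2·8.75%) = 360 × 82.5% = 297 pt for the columns.
10 columns + 9 gutters: 10c + 9·12 = 297.
10c = 297 − 108 = 189, so c = 18.9 pt.

18.9 pt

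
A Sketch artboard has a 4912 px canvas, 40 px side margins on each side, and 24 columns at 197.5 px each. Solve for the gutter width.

Subtract both margins: 4912 − 2·40 = 4832 px.
24·197.5 + 23g = 4832 → 23g = 92 → g = 4 px.

4 px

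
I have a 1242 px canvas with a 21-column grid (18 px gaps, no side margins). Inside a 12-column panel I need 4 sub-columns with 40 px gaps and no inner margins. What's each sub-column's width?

145.5 px

21c + 20·18 = 1242 → 21c = 882 → c = 42 px.
Span of 12: 12·42 + 11·18 = 504 + 198 = 702 px.
4 columns + 3 gaps: 4d + 3·40 = 702.
4d = 702 − 120 = 582, so d = 145.5 px.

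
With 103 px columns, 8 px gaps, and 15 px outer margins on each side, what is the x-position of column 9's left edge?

Each column+gutter stride is 111 px; 8 of them past the 15 px margin is 15 + 888 = 903 px.

903 px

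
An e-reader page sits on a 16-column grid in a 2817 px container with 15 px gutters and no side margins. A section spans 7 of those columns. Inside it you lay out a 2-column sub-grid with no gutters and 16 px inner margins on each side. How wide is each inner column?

596 px

16c + 15·15 = 2817 → 16c = 2592 → c = 162 px.
7 columns plus 6 gutters: 1134 + 90 = 1224 px.
Inner content = 1224 − 2·16 = 1192 px.
2d = 1192 → d = 596 px.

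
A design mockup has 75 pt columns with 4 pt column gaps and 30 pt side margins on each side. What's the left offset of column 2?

109 pt

Before column 2: the margin + 1 column + 1 column gap.
Offset = 30 + 1·(75 + 4) = 30 + 79 = 109 pt.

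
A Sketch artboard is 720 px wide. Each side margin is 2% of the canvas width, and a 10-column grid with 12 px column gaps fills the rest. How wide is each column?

58.32 px

Each margin = 2% of 720 = 14.4 px; content = 720 − 2·14.4 = 691.2 px.
10c + 9·12 = 691.2 → 10c = 583.2 → c = 58.32 px.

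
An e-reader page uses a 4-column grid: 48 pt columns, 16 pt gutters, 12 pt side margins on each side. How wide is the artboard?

Total width: 2·12 + 4·48 + 3·16 = 264 pt.

264 pt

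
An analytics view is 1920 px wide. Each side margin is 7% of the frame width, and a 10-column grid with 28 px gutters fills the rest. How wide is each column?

1920 × (1 − 2·7%) = 1920 × 86% = 1651.2 px for the columns.
Subtracting 9 gutters of 28 leaves 1399.2 for 10 columns, so c = 139.92 px.

139.92 px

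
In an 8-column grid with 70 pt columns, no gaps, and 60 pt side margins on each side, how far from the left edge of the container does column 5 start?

340 pt

Column 5 starts at margin + 4·(column + gutter) = 60 + 4·70 = 340 pt.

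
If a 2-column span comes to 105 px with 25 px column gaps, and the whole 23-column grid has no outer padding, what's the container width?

1470 px

Subtracting 1 column gap of 25 leaves 80 for 2 columns, so c = 40 px.
Total width: 23·40 + 22·25 = 1470 px.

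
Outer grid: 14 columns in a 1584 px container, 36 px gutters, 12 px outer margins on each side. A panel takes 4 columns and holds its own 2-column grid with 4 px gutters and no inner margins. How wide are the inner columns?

Outer content = 1584 − 2·12 = 1560 px.
Subtracting 13 gutters of 36 leaves 1092 for 14 columns, so c = 78 px.
4-column span = 4·78 + 3·36 = 420 px.
420 − 1·4 = 416; ÷2 gives d = 208 px.

208 px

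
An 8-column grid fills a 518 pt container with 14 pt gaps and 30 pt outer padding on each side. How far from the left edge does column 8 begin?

Content = 518 − 2·30 = 458 pt.
8c + 7·14 = 458 → 8c = 360 → c = 45 pt.
Before column 8: the margin + 7 columns + 7 gaps.
Offset = 30 + 7·(45 + 14) = 30 + 413 = 443 pt.

443 pt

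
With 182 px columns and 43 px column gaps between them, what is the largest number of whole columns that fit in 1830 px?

8 columns

Each extra column adds 182 + 43 = 225 px.
(1830 + 43) / 225 = 8.32, so 8 columns fit.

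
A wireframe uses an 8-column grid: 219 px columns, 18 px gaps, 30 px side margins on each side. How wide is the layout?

1938 px

Layout = 2·30 + 8·219 + 7·18 = 60 + 1752 + 126 = 1938 px.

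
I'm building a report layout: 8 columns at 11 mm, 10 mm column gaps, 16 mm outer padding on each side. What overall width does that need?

Total width: 2·16 + 8·11 + 7·10 = 190 mm.

190 mm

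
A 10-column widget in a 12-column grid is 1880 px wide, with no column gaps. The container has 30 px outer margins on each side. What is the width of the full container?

10c = 1880 → c = 188 px.
Total width: 2·30 + 12·188 = 2316 px.

2316 px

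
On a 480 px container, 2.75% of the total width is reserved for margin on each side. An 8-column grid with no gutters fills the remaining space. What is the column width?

Margins: 2.75% × 480 = 13.2 px each, so content = 480 − 26.4 = 453.6 px.
8c = 453.6 → c = 56.7 px.

56.7 px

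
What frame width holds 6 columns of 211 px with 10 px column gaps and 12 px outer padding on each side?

1340 px

Frame = 2·12 + 6·211 + 5·10 = 24 + 1266 + 50 = 1340 px.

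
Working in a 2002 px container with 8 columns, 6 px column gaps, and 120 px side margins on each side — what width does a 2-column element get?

436 px

Take off 240 px of margins, leaving 1762 px.
Subtracting 7 column gaps of 6 leaves 1720 for 8 columns, so c = 215 px.
Span of 2: 2·215 + 1·6 = 430 + 6 = 436 px.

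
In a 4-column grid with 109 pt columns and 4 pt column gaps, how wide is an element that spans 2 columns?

222 pt

Span of 2: 2·109 + 1·4 = 218 + 4 = 222 pt.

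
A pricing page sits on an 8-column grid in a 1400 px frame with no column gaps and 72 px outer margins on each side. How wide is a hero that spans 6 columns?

942 px

Take off 144 px of margins, leaving 1256 px.
8c = 1256 → c = 157 px.
6-column span = 6·157 = 942 px.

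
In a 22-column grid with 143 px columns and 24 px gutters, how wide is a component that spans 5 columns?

811 px

Span of 5: 5·143 + 4·24 = 715 + 96 = 811 px.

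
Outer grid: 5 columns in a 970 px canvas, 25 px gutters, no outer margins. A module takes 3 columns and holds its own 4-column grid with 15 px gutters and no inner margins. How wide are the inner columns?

131.75 px

5 columns + 4 gutters: 5c + 4·25 = 970.
5c = 970 − 100 = 870, so c = 174 px.
Span of 3: 3·174 + 2·25 = 522 + 50 = 572 px.
Subtracting 3 gutters of 15 leaves 527 for 4 columns, so d = 131.75 px.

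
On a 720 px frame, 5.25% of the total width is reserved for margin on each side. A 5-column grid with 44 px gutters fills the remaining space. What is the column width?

Margins: 5.25% × 720 = 37.8 px each, so content = 720 − 75.6 = 644.4 px.
5c + 4·44 = 644.4 → 5c = 468.4 → c = 93.68 px.

93.68 px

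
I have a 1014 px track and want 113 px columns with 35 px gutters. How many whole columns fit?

7 columns

Each extra column adds 113 + 35 = 148 px.
(1014 + 35) / 148 = 7.09, so 7 columns fit.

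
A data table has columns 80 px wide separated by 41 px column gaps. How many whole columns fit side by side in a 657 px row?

5 columns

Each extra column adds 80 + 41 = 121 px.
(657 + 41) / 121 = 5.77, so 5 columns fit.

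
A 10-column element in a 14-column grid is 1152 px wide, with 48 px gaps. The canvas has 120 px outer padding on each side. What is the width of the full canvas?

1872 px

1152 − 9·48 = 720; ÷10 gives c = 72 px.
Canvas = 2·120 + 14·72 + 13·48 = 240 + 1008 + 624 = 1872 px.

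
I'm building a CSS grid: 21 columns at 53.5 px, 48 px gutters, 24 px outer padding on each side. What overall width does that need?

2131.5 px

Layout = 2·24 + 21·53.5 + 20·48 = 48 + 1123.5 + 960 = 2131.5 px.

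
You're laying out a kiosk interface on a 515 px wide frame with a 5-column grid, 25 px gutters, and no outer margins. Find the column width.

515 − 4·25 = 415; ÷5 gives c = 83 px.

83 px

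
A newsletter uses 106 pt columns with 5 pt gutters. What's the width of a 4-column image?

439 pt

Span of 4: 4·106 + 3·5 = 424 + 15 = 439 pt.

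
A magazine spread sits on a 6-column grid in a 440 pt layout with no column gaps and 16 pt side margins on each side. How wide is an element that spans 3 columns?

Take off 32 pt of margins, leaving 408 pt.
408 / 6 = 68 pt per column.
With no column gaps, 3 columns span 3·68 = 204 pt.

204 pt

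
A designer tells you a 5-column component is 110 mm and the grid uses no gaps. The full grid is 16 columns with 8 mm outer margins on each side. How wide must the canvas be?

368 mm

110 / 5 = 22 mm per column.
Canvas = 2·8 + 16·22 = 16 + 352 = 368 mm.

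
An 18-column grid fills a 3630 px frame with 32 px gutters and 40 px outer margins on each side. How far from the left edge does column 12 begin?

Inside the margins: 3630 − 80 = 3550 px.
Subtracting 17 gutters of 32 leaves 3006 for 18 columns, so c = 167 px.
Each column+gutter stride is 199 px; 11 of them past the 40 px margin is 40 + 2189 = 2229 px.

2229 px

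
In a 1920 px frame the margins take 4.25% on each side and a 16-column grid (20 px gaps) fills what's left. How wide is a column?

Margins: 4.25% × 1920 = 81.6 px each, so content = 1920 − 163.2 = 1756.8 px.
Subtracting 15 gaps of 20 leaves 1456.8 for 16 columns, so c = 91.05 px.

91.05 px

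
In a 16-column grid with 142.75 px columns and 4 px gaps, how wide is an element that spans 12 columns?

12-column span = 12·142.75 + 11·4 = 1757 px.

1757 px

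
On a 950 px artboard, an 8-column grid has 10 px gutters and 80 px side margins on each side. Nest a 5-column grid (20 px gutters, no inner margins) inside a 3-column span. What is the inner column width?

Inside the margins: 950 − 160 = 790 px.
790 − 7·10 = 720; ÷8 gives c = 90 px.
3 columns plus 2 gutters: 270 + 20 = 290 px.
Subtracting 4 gutters of 20 leaves 210 for 5 columns, so d = 42 px.

42 px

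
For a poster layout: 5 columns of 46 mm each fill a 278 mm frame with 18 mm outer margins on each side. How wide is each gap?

Inside the margins: 278 − 36 = 242 mm.
5·46 + 4g = 242 → 4g = 12 → g = 3 mm.

3 mm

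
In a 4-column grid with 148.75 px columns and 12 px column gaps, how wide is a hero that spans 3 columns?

3 columns plus 2 column gaps: 446.25 + 24 = 470.25 px.

470.25 px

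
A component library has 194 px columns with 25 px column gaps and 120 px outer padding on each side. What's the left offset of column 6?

1215 px

Each column+gutter stride is 219 px; 5 of them past the 120 px margin is 120 + 1095 = 1215 px.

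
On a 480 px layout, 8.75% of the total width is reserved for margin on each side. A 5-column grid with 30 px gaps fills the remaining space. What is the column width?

55.2 px

Margins: 8.75% × 480 = 42 px each, so content = 480 − 84 = 396 px.
5 columns + 4 gaps: 5c + 4·30 = 396.
5c = 396 − 120 = 276, so c = 55.2 px.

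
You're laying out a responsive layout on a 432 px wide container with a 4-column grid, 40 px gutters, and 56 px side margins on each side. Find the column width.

Subtract both margins: 432 − 2·56 = 320 px.
4c + 3·40 = 320 → 4c = 200 → c = 50 px.

50 px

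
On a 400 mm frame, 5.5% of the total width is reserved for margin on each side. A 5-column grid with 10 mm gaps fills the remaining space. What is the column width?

Each margin = 5.5% of 400 = 22 mm; content = 400 − 2·22 = 356 mm.
5 columns + 4 gaps: 5c + 4·10 = 356.
5c = 356 − 40 = 316, so c = 63.2 mm.

63.2 mm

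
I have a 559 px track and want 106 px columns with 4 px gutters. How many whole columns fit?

k columns need k·106 + (k−1)·4 = k·110 − 4.
k·110 − 4 ≤ 559 → k ≤ 563 / 110 ≈ 5.12, so k = 5.

5 columns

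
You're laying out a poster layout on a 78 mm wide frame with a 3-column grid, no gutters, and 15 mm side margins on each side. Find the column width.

16 mm

Inside the margins: 78 − 30 = 48 mm.
With no gutters, each column is 48/3 = 16 mm.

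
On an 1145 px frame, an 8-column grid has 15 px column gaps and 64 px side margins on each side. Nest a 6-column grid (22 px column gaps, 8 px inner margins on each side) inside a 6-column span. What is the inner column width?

Subtract both margins: 1145 − 2·64 = 1017 px.
Subtracting 7 column gaps of 15 leaves 912 for 8 columns, so c = 114 px.
6 columns plus 5 column gaps: 684 + 75 = 759 px.
Inner content = 759 − 2·8 = 743 px.
6 columns + 5 column gaps: 6d + 5·22 = 743.
6d = 743 − 110 = 633, so d = 105.5 px.

105.5 px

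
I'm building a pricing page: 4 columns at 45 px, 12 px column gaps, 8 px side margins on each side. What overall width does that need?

Adding margins, columns and gutters: 16 + 180 + 36 = 232 px.

232 px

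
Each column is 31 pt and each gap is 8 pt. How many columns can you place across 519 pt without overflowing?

13 columns: 13·31 + 12·8 = 499 pt ≤ 519.
14 columns: 538 pt > 519. So 13.

13 columns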